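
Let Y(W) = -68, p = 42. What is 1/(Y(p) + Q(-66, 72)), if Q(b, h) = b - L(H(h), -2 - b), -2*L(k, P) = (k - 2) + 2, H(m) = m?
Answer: -1/98 ≈ -0.010204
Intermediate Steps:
L(k, P) = -k/2 (L(k, P) = -((k - 2) + 2)/2 = -((-2 + k) + 2)/2 = -k/2)
Q(b, h) = b + h/2 (Q(b, h) = b - (-1)*h/2 = b + h/2)
1/(Y(p) + Q(-66, 72)) = 1/(-68 + (-66 + (½)*72)) = 1/(-68 + (-66 + 36)) = 1/(-68 - 30) = 1/(-98) = -1/98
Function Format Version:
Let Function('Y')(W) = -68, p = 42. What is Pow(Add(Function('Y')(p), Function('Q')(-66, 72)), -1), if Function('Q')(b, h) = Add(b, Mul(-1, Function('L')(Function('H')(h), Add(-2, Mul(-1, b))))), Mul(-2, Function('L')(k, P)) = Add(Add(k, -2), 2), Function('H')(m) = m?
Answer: Rational(-1, 98) ≈ -0.010204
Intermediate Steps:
Function('L')(k, P) = Mul(Rational(-1, 2), k) (Function('L')(k, P) = Mul(Rational(-1, 2), Add(Add(k, -2), 2)) = Mul(Rational(-1, 2), Add(Add(-2, k), 2)) = Mul(Rational(-1, 2), k))
Function('Q')(b, h) = Add(b, Mul(Rational(1, 2), h)) (Function('Q')(b, h) = Add(b, Mul(-1, Mul(Rational(-1, 2), h))) = Add(b, Mul(Rational(1, 2), h)))
Pow(Add(Function('Y')(p), Function('Q')(-66, 72)), -1) = Pow(Add(-68, Add(-66, Mul(Rational(1, 2), 72))), -1) = Pow(Add(-68, Add(-66, 36)), -1) = Pow(Add(-68, -30), -1) = Pow(-98, -1) = Rational(-1, 98)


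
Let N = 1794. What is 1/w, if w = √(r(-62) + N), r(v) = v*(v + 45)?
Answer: √178/712 ≈ 0.018738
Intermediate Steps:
r(v) = v*(45 + v)
w = 4*√178 (w = √(-62*(45 - 62) + 1794) = √(-62*(-17) + 1794) = √(1054 + 1794) = √2848 = 4*√178 ≈ 53.367)
1/w = 1/(4*√178) = √178/712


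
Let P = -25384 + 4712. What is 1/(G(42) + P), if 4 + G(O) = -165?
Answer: -1/20841 ≈ -4.7982e-5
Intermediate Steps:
G(O) = -169 (G(O) = -4 - 165 = -169)
P = -20672
1/(G(42) + P) = 1/(-169 - 20672) = 1/(-20841) = -1/20841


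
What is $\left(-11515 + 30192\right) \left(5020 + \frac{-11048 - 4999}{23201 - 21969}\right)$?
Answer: $\frac{115210811461}{1232} \approx 9.3515 \cdot 10^{7}$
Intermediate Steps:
$\left(-11515 + 30192\right) \left(5020 + \frac{-11048 - 4999}{23201 - 21969}\right) = 18677 \left(5020 - \frac{16047}{1232}\right) = 18677 \cdot \frac{6168593}{1232} = \frac{115210811461}{1232}$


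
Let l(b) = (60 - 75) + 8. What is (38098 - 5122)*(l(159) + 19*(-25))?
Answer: -15894432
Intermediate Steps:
l(b) = -7 (l(b) = -15 + 8 = -7)
(38098 - 5122)*(l(159) + 19*(-25)) = (38098 - 5122)*(-7 + 19*(-25)) = 32976*(-7 - 475) = 32976*(-482) = -15894432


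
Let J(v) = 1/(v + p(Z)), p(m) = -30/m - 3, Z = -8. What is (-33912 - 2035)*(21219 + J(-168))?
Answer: -510285890129/669 ≈ -7.6276e+8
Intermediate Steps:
p(m) = -3 - 30/m (p(m) = -30/m - 3 = -3 - 30/m)
J(v) = 1/(¾ + v) (J(v) = 1/(v + (-3 - 30/(-8))) = 1/(v + (-3 - 30*(-⅛))) = 1/(v + (-3 + 15/4)) = 1/(v + ¾) = 1/(¾ + v))
(-33912 - 2035)*(21219 + J(-168)) = (-33912 - 2035)*(21219 + 4/(3 + 4*(-168))) = -35947*(21219 + 4/(3 - 672)) = -35947*(21219 + 4/(-669)) = -35947*(21219 + 4*(-1/669)) = -35947*(21219 - 4/669) = -35947*14195507/669 = -510285890129/669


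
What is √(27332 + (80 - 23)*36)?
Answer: 2*√7346 ≈ 171.42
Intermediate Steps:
√(27332 + (80 - 23)*36) = √(27332 + 57*36) = √(27332 + 2052) = √29384 = 2*√7346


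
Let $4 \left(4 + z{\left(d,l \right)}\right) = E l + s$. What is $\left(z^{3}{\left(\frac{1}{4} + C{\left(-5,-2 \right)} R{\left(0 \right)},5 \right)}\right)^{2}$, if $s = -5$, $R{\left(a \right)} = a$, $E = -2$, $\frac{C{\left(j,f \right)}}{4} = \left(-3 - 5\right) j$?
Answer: $\frac{887503681}{4096} \approx 2.1668 \cdot 10^{5}$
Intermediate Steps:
$C{\left(j,f \right)} = - 32 j$ ($C{\left(j,f \right)} = 4 \left(-3 - 5\right) j = 4 \left(- 8 j\right) = - 32 j$)
$z{\left(d,l \right)} = - \frac{21}{4} - \frac{l}{2}$ ($z{\left(d,l \right)} = -4 + \frac{- 2 l - 5}{4} = -4 + \frac{-5 - 2 l}{4} = -4 - \left(\frac{5}{4} + \frac{l}{2}\right) = - \frac{21}{4} - \frac{l}{2}$)
$\left(z^{3}{\left(\frac{1}{4} + C{\left(-5,-2 \right)} R{\left(0 \right)},5 \right)}\right)^{2} = \left(\left(- \frac{21}{4} - \frac{5}{2}\right)^{3}\right)^{2} = \left(\left(- \frac{31}{4}\right)^{3}\right)^{2} = \left(- \frac{29791}{64}\right)^{2} = \frac{887503681}{4096}$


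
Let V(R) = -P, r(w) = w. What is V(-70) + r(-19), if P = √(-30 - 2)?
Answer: -19 - 4*I*√2 ≈ -19.0 - 5.6569*I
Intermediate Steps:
P = 4*I*√2 (P = √(-32) = 4*I*√2 ≈ 5.6569*I)
V(R) = -4*I*√2
V(-70) + r(-19) = -4*I*√2 - 19 = -19 - 4*I*√2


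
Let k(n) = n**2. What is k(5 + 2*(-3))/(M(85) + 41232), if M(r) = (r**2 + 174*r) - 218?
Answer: 1/63029 ≈ 1.5866e-5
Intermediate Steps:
M(r) = -218 + r**2 + 174*r
k(5 + 2*(-3))/(M(85) + 41232) = (5 + 2*(-3))**2/((-218 + 85**2 + 174*85) + 41232) = (5 - 6)**2/((-218 + 7225 + 14790) + 41232) = (-1)**2/(21797 + 41232) = 1/63029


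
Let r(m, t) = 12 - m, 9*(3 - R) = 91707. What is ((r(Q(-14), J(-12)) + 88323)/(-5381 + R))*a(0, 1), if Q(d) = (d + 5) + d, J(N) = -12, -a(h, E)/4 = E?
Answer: 1060296/46703 ≈ 22.703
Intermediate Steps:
a(h, E) = -4*E
R = -30560/3 (R = 3 - 1/9*91707 = 3 - 30569/3 = -30560/3 ≈ -10187.)
Q(d) = 5 + 2*d (Q(d) = (5 + d) + d = 5 + 2*d)
((r(Q(-14), J(-12)) + 88323)/(-5381 + R))*a(0, 1) = (((12 - (5 + 2*(-14))) + 88323)/(-5381 - 30560/3))*(-4*1) = (((12 - (5 - 28)) + 88323)/(-46703/3))*(-4) = (((12 - 1*(-23)) + 88323)*(-3/46703))*(-4) = (((12 + 23) + 88323)*(-3/46703))*(-4) = ((35 + 88323)*(-3/46703))*(-4) = (88358*(-3/46703))*(-4) = -265074/46703*(-4) = 1060296/46703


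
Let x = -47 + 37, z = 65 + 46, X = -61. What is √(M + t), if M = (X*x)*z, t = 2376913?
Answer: √2444623 ≈ 1563.5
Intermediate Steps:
z = 111
x = -10
M = 67710 (M = -61*(-10)*111 = 610*111 = 67710)
√(M + t) = √(67710 + 2376913) = √2444623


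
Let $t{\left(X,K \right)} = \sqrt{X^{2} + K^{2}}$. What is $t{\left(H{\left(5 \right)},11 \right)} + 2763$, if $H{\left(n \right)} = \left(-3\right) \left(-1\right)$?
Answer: $2763 + \sqrt{130} \approx 2774.4$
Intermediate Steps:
$H{\left(n \right)} = 3$
$t{\left(X,K \right)} = \sqrt{K^{2} + X^{2}}$
$t{\left(H{\left(5 \right)},11 \right)} + 2763 = \sqrt{11^{2} + 3^{2}} + 2763 = \sqrt{121 + 9} + 2763 = \sqrt{130} + 2763 = 2763 + \sqrt{130}$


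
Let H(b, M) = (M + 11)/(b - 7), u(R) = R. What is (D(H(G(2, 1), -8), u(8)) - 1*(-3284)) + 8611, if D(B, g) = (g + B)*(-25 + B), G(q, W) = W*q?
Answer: 292639/25 ≈ 11706.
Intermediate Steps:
H(b, M) = (11 + M)/(-7 + b)
D(B, g) = (-25 + B)*(B + g) (D(B, g) = (B + g)*(-25 + B) = (-25 + B)*(B + g))
(D(H(G(2, 1), -8), u(8)) - 1*(-3284)) + 8611 = ((((11 - 8)/(-7 + 1*2))**2 - 25*(11 - 8)/(-7 + 1*2) - 25*8 + ((11 - 8)/(-7 + 1*2))*8) - 1*(-3284)) + 8611 = (((3/(-7 + 2))**2 - 25*3/(-7 + 2) - 200 + (3/(-7 + 2))*8) + 3284) + 8611 = (((3/(-5))**2 - 25*3/(-5) - 200 + (3/(-5))*8) + 3284) + 8611 = (((-1/5*3)**2 - (-5)*3 - 200 - 1/5*3*8) + 3284) + 8611 = (((-3/5)**2 - 25*(-3/5) - 200 - 3/5*8) + 3284) + 8611 = ((9/25 + 15 - 200 - 24/5) + 3284) + 8611 = (-4736/25 + 3284) + 8611 = 77364/25 + 8611 = 292639/25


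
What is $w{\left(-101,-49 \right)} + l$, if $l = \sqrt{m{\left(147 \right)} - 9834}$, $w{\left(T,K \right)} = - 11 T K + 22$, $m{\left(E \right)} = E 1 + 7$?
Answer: $-54417 + 44 i \sqrt{5} \approx -54417.0 + 98.387 i$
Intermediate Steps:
$m{\left(E \right)} = 7 + E$ ($m{\left(E \right)} = E + 7 = 7 + E$)
$w{\left(T,K \right)} = 22 - 11 K T$ ($w{\left(T,K \right)} = - 11 K T + 22 = 22 - 11 K T$)
$l = 44 i \sqrt{5}$ ($l = \sqrt{\left(7 + 147\right) - 9834} = \sqrt{154 - 9834} = \sqrt{-9680} = 44 i \sqrt{5} \approx 98.387 i$)
$w{\left(-101,-49 \right)} + l = \left(22 - \left(-539\right) \left(-101\right)\right) + 44 i \sqrt{5} = \left(22 - 54439\right) + 44 i \sqrt{5} = -54417 + 44 i \sqrt{5}$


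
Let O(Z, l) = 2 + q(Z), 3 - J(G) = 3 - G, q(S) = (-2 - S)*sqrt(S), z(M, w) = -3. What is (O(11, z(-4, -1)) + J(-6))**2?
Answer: 1875 + 104*sqrt(11) ≈ 2219.9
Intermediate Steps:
q(S) = sqrt(S)*(-2 - S)
J(G) = G (J(G) = 3 - (3 - G) = 3 + (-3 + G) = G)
O(Z, l) = 2 + sqrt(Z)*(-2 - Z)
(O(11, z(-4, -1)) + J(-6))**2 = ((2 - sqrt(11)*(2 + 11)) - 6)**2 = ((2 - 1*sqrt(11)*13) - 6)**2 = ((2 - 13*sqrt(11)) - 6)**2 = (-4 - 13*sqrt(11))**2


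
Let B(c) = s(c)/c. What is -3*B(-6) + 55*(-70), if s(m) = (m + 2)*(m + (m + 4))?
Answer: -3834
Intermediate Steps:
s(m) = (2 + m)*(4 + 2*m) (s(m) = (2 + m)*(m + (4 + m)) = (2 + m)*(4 + 2*m))
B(c) = (8 + 2*c**2 + 8*c)/c
-3*B(-6) + 55*(-70) = -3*(8 + 2*(-6) + 8/(-6)) + 55*(-70) = -3*(8 - 12 + 8*(-1/6)) - 3850 = -3*(8 - 12 - 4/3) - 3850 = -3*(-16/3) - 3850 = 16 - 3850 = -3834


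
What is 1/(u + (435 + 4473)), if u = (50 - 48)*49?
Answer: 1/5006 ≈ 0.00019976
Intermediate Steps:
u = 98 (u = 2*49 = 98)
1/(u + (435 + 4473)) = 1/(98 + (435 + 4473)) = 1/(98 + 4908) = 1/5006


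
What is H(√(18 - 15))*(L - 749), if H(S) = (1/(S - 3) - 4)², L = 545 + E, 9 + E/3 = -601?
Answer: -41358 - 3051*√3 ≈ -46643.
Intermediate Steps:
E = -1830 (E = -27 + 3*(-601) = -27 - 1803 = -1830)
L = -1285 (L = 545 - 1830 = -1285)
H(S) = (-4 + 1/(-3 + S))² (H(S) = (1/(-3 + S) - 4)² = (-4 + 1/(-3 + S))²)
H(√(18 - 15))*(L - 749) = ((-13 + 4*√(18 - 15))²/(-3 + √(18 - 15))²)*(-1285 - 749) = ((-13 + 4*√3)²/(-3 + √3)²)*(-2034) = -2034*(-13 + 4*√3)²/(-3 + √3)²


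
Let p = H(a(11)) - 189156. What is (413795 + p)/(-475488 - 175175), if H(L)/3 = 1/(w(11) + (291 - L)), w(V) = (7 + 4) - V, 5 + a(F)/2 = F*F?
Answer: -13253704/38389117 ≈ -0.34525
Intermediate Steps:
a(F) = -10 + 2*F² (a(F) = -10 + 2*(F*F) = -10 + 2*F²)
w(V) = 11 - V
H(L) = 3/(291 - L) (H(L) = 3/((11 - 1*11) + (291 - L)) = 3/((11 - 11) + (291 - L)) = 3/(0 + (291 - L)) = 3/(291 - L))
p = -11160201/59 (p = -3/(-291 + (-10 + 2*11²)) - 189156 = -3/(-291 + (-10 + 2*121)) - 189156 = -3/(-291 + (-10 + 242)) - 189156 = -3/(-291 + 232) - 189156 = -3/(-59) - 189156 = -3*(-1/59) - 189156 = 3/59 - 189156 = -11160201/59 ≈ -1.8916e+5)
(413795 + p)/(-475488 - 175175) = (413795 - 11160201/59)/(-475488 - 175175) = (13253704/59)/(-650663) = (13253704/59)*(-1/650663) = -13253704/38389117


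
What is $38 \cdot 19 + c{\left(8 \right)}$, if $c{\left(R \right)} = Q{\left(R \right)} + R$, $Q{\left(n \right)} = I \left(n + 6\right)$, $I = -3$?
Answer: $688$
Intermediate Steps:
$Q{\left(n \right)} = -18 - 3 n$ ($Q{\left(n \right)} = - 3 \left(n + 6\right) = - 3 \left(6 + n\right) = -18 - 3 n$)
$c{\left(R \right)} = -18 - 2 R$ ($c{\left(R \right)} = \left(-18 - 3 R\right) + R = -18 - 2 R$)
$38 \cdot 19 + c{\left(8 \right)} = 38 \cdot 19 - 34 = 722 - 34 = 688$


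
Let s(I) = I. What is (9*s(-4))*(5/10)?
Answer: -18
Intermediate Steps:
(9*s(-4))*(5/10) = (9*(-4))*(5/10) = -180/10 = -36*½ = -18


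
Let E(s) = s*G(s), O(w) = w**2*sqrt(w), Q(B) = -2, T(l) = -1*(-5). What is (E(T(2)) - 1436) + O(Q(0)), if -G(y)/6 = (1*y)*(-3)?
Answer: -986 + 4*I*sqrt(2) ≈ -986.0 + 5.6569*I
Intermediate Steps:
T(l) = 5
G(y) = 18*y (G(y) = -6*1*y*(-3) = -6*y*(-3) = -(-18)*y = 18*y)
O(w) = w**(5/2)
E(s) = 18*s**2 (E(s) = s*(18*s) = 18*s**2)
(E(T(2)) - 1436) + O(Q(0)) = (18*5**2 - 1436) + (-2)**(5/2) = (18*25 - 1436) + 4*I*sqrt(2) = (450 - 1436) + 4*I*sqrt(2) = -986 + 4*I*sqrt(2)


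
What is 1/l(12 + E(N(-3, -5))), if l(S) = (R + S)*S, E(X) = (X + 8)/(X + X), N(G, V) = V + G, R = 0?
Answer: 1/144 ≈ 0.0069444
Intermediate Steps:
N(G, V) = G + V
E(X) = (8 + X)/(2*X) (E(X) = (8 + X)/((2*X)) = (8 + X)*(1/(2*X)) = (8 + X)/(2*X))
l(S) = S**2 (l(S) = (0 + S)*S = S*S = S**2)
1/l(12 + E(N(-3, -5))) = 1/((12 + (8 + (-3 - 5))/(2*(-3 - 5)))**2) = 1/((12 + (1/2)*(8 - 8)/(-8))**2) = 1/((12 + (1/2)*(-1/8)*0)**2) = 1/((12 + 0)**2) = 1/(12**2) = 1/144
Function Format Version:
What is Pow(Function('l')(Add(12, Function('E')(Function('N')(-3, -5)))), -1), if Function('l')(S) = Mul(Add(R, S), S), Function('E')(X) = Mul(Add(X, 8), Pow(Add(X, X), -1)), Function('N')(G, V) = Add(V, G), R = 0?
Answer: Rational(1, 144) ≈ 0.0069444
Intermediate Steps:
Function('N')(G, V) = Add(G, V)
Function('E')(X) = Mul(Rational(1, 2), Pow(X, -1), Add(8, X)) (Function('E')(X) = Mul(Add(8, X), Pow(Mul(2, X), -1)) = Mul(Add(8, X), Mul(Rational(1, 2), Pow(X, -1))) = Mul(Rational(1, 2), Pow(X, -1), Add(8, X)))
Function('l')(S) = Pow(S, 2) (Function('l')(S) = Mul(Add(0, S), S) = Mul(S, S) = Pow(S, 2))
Pow(Function('l')(Add(12, Function('E')(Function('N')(-3, -5)))), -1) = Pow(Pow(Add(12, Mul(Rational(1, 2), Pow(Add(-3, -5), -1), Add(8, Add(-3, -5)))), 2), -1) = Pow(Pow(Add(12, Mul(Rational(1, 2), Pow(-8, -1), Add(8, -8))), 2), -1) = Pow(Pow(Add(12, Mul(Rational(1, 2), Rational(-1, 8), 0)), 2), -1) = Pow(Pow(Add(12, 0), 2), -1) = Pow(Pow(12, 2), -1) = Pow(144, -1) = Rational(1, 144)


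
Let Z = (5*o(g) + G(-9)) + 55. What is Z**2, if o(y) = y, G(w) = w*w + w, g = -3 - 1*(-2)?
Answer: 14884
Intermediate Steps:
g = -1 (g = -3 + 2 = -1)
G(w) = w + w**2 (G(w) = w**2 + w = w + w**2)
Z = 122 (Z = (5*(-1) - 9*(1 - 9)) + 55 = (-5 - 9*(-8)) + 55 = (-5 + 72) + 55 = 67 + 55 = 122)
Z**2 = 122**2 = 14884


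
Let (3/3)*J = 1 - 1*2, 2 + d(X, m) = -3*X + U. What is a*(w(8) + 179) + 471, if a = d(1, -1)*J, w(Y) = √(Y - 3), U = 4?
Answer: 650 + √5 ≈ 652.24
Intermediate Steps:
w(Y) = √(-3 + Y)
d(X, m) = 2 - 3*X (d(X, m) = -2 + (-3*X + 4) = -2 + (4 - 3*X) = 2 - 3*X)
J = -1 (J = 1 - 1*2 = 1 - 2 = -1)
a = 1 (a = (2 - 3*1)*(-1) = (2 - 3)*(-1) = -1*(-1) = 1)
a*(w(8) + 179) + 471 = 1*(√(-3 + 8) + 179) + 471 = 1*(√5 + 179) + 471 = 1*(179 + √5) + 471 = (179 + √5) + 471 = 650 + √5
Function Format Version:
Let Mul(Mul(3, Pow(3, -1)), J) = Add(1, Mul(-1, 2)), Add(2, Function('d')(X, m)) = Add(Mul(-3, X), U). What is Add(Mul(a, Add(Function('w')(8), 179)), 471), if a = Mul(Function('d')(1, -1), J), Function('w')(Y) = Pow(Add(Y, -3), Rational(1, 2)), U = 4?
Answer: Add(650, Pow(5, Rational(1, 2))) ≈ 652.24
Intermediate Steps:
Function('w')(Y) = Pow(Add(-3, Y), Rational(1, 2))
Function('d')(X, m) = Add(2, Mul(-3, X)) (Function('d')(X, m) = Add(-2, Add(Mul(-3, X), 4)) = Add(-2, Add(4, Mul(-3, X))) = Add(2, Mul(-3, X)))
J = -1 (J = Add(1, Mul(-1, 2)) = Add(1, -2) = -1)
a = 1 (a = Mul(Add(2, Mul(-3, 1)), -1) = Mul(Add(2, -3), -1) = Mul(-1, -1) = 1)
Add(Mul(a, Add(Function('w')(8), 179)), 471) = Add(Mul(1, Add(Pow(Add(-3, 8), Rational(1, 2)), 179)), 471) = Add(Mul(1, Add(Pow(5, Rational(1, 2)), 179)), 471) = Add(Mul(1, Add(179, Pow(5, Rational(1, 2)))), 471) = Add(Add(179, Pow(5, Rational(1, 2))), 471) = Add(650, Pow(5, Rational(1, 2)))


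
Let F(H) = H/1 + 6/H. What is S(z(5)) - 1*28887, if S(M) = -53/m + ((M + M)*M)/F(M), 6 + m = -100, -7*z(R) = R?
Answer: -129007609/4466 ≈ -28887.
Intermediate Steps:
z(R) = -R/7
F(H) = H + 6/H (F(H) = H*1 + 6/H = H + 6/H)
m = -106 (m = -6 - 100 = -106)
S(M) = ½ + 2*M²/(M + 6/M) (S(M) = -53/(-106) + ((M + M)*M)/(M + 6/M) = -53*(-1/106) + ((2*M)*M)/(M + 6/M) = ½ + (2*M²)/(M + 6/M) = ½ + 2*M²/(M + 6/M))
S(z(5)) - 1*28887 = (6 + (-⅐*5)² + 4*(-⅐*5)³)/(2*(6 + (-⅐*5)²)) - 1*28887 = (6 + (-5/7)² + 4*(-5/7)³)/(2*(6 + (-5/7)²)) - 28887 = (6 + 25/49 + 4*(-125/343))/(2*(6 + 25/49)) - 28887 = (6 + 25/49 - 500/343)/(2*(319/49)) - 28887 = (½)*(49/319)*(1733/343) - 28887 = 1733/4466 - 28887 = -129007609/4466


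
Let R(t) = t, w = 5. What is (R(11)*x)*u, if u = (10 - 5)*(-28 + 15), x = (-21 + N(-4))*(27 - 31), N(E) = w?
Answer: -45760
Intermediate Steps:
N(E) = 5
x = 64 (x = (-21 + 5)*(27 - 31) = -16*(-4) = 64)
u = -65 (u = 5*(-13) = -65)
(R(11)*x)*u = (11*64)*(-65) = 704*(-65) = -45760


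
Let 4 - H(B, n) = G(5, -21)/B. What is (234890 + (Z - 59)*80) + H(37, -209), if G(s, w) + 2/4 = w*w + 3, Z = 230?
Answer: 18393589/74 ≈ 2.4856e+5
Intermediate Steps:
G(s, w) = 5/2 + w**2 (G(s, w) = -1/2 + (w*w + 3) = -1/2 + (w**2 + 3) = -1/2 + (3 + w**2) = 5/2 + w**2)
H(B, n) = 4 - 887/(2*B) (H(B, n) = 4 - (5/2 + (-21)**2)/B = 4 - (5/2 + 441)/B = 4 - 887/(2*B))
(234890 + (Z - 59)*80) + H(37, -209) = (234890 + (230 - 59)*80) + (4 - 887/2/37) = (234890 + 171*80) + (4 - 887/2*1/37) = (234890 + 13680) + (4 - 887/74) = 248570 - 591/74 = 18393589/74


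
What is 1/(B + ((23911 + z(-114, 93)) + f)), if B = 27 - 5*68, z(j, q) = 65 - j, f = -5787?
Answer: 1/17990 ≈ 5.5586e-5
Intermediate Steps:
B = -313 (B = 27 - 340 = -313)
1/(B + ((23911 + z(-114, 93)) + f)) = 1/(-313 + ((23911 + (65 - 1*(-114))) - 5787)) = 1/(-313 + ((23911 + (65 + 114)) - 5787)) = 1/(-313 + ((23911 + 179) - 5787)) = 1/(-313 + (24090 - 5787)) = 1/(-313 + 18303) = 1/17990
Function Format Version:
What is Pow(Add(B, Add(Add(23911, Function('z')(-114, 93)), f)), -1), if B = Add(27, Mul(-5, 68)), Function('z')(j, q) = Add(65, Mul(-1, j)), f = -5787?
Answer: Rational(1, 17990) ≈ 5.5586e-5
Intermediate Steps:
B = -313 (B = Add(27, -340) = -313)
Pow(Add(B, Add(Add(23911, Function('z')(-114, 93)), f)), -1) = Pow(Add(-313, Add(Add(23911, Add(65, Mul(-1, -114))), -5787)), -1) = Pow(Add(-313, Add(Add(23911, Add(65, 114)), -5787)), -1) = Pow(Add(-313, Add(Add(23911, 179), -5787)), -1) = Pow(Add(-313, Add(24090, -5787)), -1) = Pow(Add(-313, 18303), -1) = Pow(17990, -1) = Rational(1, 17990)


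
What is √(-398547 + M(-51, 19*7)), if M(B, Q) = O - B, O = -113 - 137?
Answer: I*√398746 ≈ 631.46*I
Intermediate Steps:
O = -250
M(B, Q) = -250 - B
√(-398547 + M(-51, 19*7)) = √(-398547 + (-250 - 1*(-51))) = √(-398547 + (-250 + 51)) = √(-398547 - 199) = √(-398746) = I*√398746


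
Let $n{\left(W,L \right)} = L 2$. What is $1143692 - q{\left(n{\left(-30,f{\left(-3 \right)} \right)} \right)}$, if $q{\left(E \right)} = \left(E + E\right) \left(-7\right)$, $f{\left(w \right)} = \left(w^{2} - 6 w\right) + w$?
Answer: $1144364$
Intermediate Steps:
$f{\left(w \right)} = w^{2} - 5 w$
$n{\left(W,L \right)} = 2 L$
$q{\left(E \right)} = - 14 E$ ($q{\left(E \right)} = 2 E \left(-7\right) = - 14 E$)
$1143692 - q{\left(n{\left(-30,f{\left(-3 \right)} \right)} \right)} = 1143692 - - 14 \cdot 2 \left(- 3 \left(-5 - 3\right)\right) = 1143692 - - 14 \cdot 2 \left(\left(-3\right) \left(-8\right)\right) = 1143692 - - 14 \cdot 2 \cdot 24 = 1143692 - \left(-14\right) 48 = 1143692 - -672 = 1143692 + 672 = 1144364$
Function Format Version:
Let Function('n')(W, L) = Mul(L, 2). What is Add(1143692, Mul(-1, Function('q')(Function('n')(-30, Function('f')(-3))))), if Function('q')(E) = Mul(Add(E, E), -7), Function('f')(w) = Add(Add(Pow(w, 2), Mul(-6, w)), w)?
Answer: 1144364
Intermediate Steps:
Function('f')(w) = Add(Pow(w, 2), Mul(-5, w))
Function('n')(W, L) = Mul(2, L)
Function('q')(E) = Mul(-14, E) (Function('q')(E) = Mul(Mul(2, E), -7) = Mul(-14, E))
Add(1143692, Mul(-1, Function('q')(Function('n')(-30, Function('f')(-3))))) = Add(1143692, Mul(-1, Mul(-14, Mul(2, Mul(-3, Add(-5, -3)))))) = Add(1143692, Mul(-1, Mul(-14, Mul(2, Mul(-3, -8))))) = Add(1143692, Mul(-1, Mul(-14, Mul(2, 24)))) = Add(1143692, Mul(-1, Mul(-14, 48))) = Add(1143692, Mul(-1, -672)) = Add(1143692, 672) = 1144364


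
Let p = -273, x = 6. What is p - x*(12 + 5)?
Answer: -375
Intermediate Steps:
p - x*(12 + 5) = -273 - 6*(12 + 5) = -273 - 6*17 = -273 - 1*102 = -273 - 102 = -375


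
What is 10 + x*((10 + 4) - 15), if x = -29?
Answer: 39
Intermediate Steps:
10 + x*((10 + 4) - 15) = 10 - 29*((10 + 4) - 15) = 10 - 29*(14 - 15) = 10 - 29*(-1) = 10 + 29 = 39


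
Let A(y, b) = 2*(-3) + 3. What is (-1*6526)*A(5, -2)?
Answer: 19578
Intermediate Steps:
A(y, b) = -3 (A(y, b) = -6 + 3 = -3)
(-1*6526)*A(5, -2) = -1*6526*(-3) = -6526*(-3) = 19578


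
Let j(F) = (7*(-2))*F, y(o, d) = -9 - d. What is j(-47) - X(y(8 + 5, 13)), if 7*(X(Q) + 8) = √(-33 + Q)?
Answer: 666 - I*√55/7 ≈ 666.0 - 1.0595*I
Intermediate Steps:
X(Q) = -8 + √(-33 + Q)/7
j(F) = -14*F
j(-47) - X(y(8 + 5, 13)) = -14*(-47) - (-8 + √(-33 + (-9 - 1*13))/7) = 658 - (-8 + √(-33 + (-9 - 13))/7) = 658 - (-8 + √(-33 - 22)/7) = 658 - (-8 + √(-55)/7) = 658 - (-8 + (I*√55)/7) = 658 - (-8 + I*√55/7) = 658 + (8 - I*√55/7) = 666 - I*√55/7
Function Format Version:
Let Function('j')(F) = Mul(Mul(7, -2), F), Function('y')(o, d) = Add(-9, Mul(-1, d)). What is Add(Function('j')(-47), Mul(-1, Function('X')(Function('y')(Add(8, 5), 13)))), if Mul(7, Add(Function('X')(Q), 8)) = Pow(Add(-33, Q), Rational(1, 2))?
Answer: Add(666, Mul(Rational(-1, 7), I, Pow(55, Rational(1, 2)))) ≈ Add(666.00, Mul(-1.0595, I))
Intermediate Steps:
Function('X')(Q) = Add(-8, Mul(Rational(1, 7), Pow(Add(-33, Q), Rational(1, 2))))
Function('j')(F) = Mul(-14, F)
Add(Function('j')(-47), Mul(-1, Function('X')(Function('y')(Add(8, 5), 13)))) = Add(Mul(-14, -47), Mul(-1, Add(-8, Mul(Rational(1, 7), Pow(Add(-33, Add(-9, Mul(-1, 13))), Rational(1, 2)))))) = Add(658, Mul(-1, Add(-8, Mul(Rational(1, 7), Pow(Add(-33, Add(-9, -13)), Rational(1, 2)))))) = Add(658, Mul(-1, Add(-8, Mul(Rational(1, 7), Pow(Add(-33, -22), Rational(1, 2)))))) = Add(658, Mul(-1, Add(-8, Mul(Rational(1, 7), Pow(-55, Rational(1, 2)))))) = Add(658, Mul(-1, Add(-8, Mul(Rational(1, 7), Mul(I, Pow(55, Rational(1, 2))))))) = Add(658, Mul(-1, Add(-8, Mul(Rational(1, 7), I, Pow(55, Rational(1, 2)))))) = Add(658, Add(8, Mul(Rational(-1, 7), I, Pow(55, Rational(1, 2))))) = Add(666, Mul(Rational(-1, 7), I, Pow(55, Rational(1, 2))))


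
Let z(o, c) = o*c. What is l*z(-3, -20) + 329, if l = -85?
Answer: -4771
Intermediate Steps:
z(o, c) = c*o
l*z(-3, -20) + 329 = -(-1700)*(-3) + 329 = -85*60 + 329 = -5100 + 329 = -4771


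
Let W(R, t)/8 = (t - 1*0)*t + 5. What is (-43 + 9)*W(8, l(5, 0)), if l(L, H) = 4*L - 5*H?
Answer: -110160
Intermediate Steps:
l(L, H) = -5*H + 4*L
W(R, t) = 40 + 8*t² (W(R, t) = 8*((t - 1*0)*t + 5) = 8*((t + 0)*t + 5) = 8*(t*t + 5) = 8*(t² + 5) = 8*(5 + t²) = 40 + 8*t²)
(-43 + 9)*W(8, l(5, 0)) = (-43 + 9)*(40 + 8*(-5*0 + 4*5)²) = -34*(40 + 8*(0 + 20)²) = -34*(40 + 8*20²) = -34*(40 + 8*400) = -34*(40 + 3200) = -34*3240 = -110160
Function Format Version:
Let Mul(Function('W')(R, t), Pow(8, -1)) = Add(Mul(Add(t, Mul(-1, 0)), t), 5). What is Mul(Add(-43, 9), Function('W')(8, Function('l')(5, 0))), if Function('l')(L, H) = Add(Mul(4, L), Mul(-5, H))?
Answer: -110160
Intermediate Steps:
Function('l')(L, H) = Add(Mul(-5, H), Mul(4, L))
Function('W')(R, t) = Add(40, Mul(8, Pow(t, 2))) (Function('W')(R, t) = Mul(8, Add(Mul(Add(t, Mul(-1, 0)), t), 5)) = Mul(8, Add(Mul(Add(t, 0), t), 5)) = Mul(8, Add(Mul(t, t), 5)) = Mul(8, Add(Pow(t, 2), 5)) = Mul(8, Add(5, Pow(t, 2))) = Add(40, Mul(8, Pow(t, 2))))
Mul(Add(-43, 9), Function('W')(8, Function('l')(5, 0))) = Mul(Add(-43, 9), Add(40, Mul(8, Pow(Add(Mul(-5, 0), Mul(4, 5)), 2)))) = Mul(-34, Add(40, Mul(8, Pow(Add(0, 20), 2)))) = Mul(-34, Add(40, Mul(8, Pow(20, 2)))) = Mul(-34, Add(40, Mul(8, 400))) = Mul(-34, Add(40, 3200)) = Mul(-34, 3240) = -110160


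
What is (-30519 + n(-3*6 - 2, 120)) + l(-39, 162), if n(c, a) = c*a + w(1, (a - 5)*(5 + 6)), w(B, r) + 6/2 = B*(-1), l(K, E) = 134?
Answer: -32789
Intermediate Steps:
w(B, r) = -3 - B (w(B, r) = -3 + B*(-1) = -3 - B)
n(c, a) = -4 + a*c (n(c, a) = c*a + (-3 - 1*1) = a*c + (-3 - 1) = a*c - 4 = -4 + a*c)
(-30519 + n(-3*6 - 2, 120)) + l(-39, 162) = (-30519 + (-4 + 120*(-3*6 - 2))) + 134 = (-30519 + (-4 + 120*(-18 - 2))) + 134 = (-30519 + (-4 + 120*(-20))) + 134 = (-30519 + (-4 - 2400)) + 134 = (-30519 - 2404) + 134 = -32923 + 134 = -32789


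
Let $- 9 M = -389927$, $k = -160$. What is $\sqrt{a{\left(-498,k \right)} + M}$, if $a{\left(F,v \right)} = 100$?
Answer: $\frac{\sqrt{390827}}{3} \approx 208.39$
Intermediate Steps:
$M = \frac{389927}{9}$ ($M = \left(- \frac{1}{9}\right) \left(-389927\right) = \frac{389927}{9} \approx 43325.0$)
$\sqrt{a{\left(-498,k \right)} + M} = \sqrt{100 + \frac{389927}{9}} = \sqrt{\frac{390827}{9}} = \frac{\sqrt{390827}}{3}$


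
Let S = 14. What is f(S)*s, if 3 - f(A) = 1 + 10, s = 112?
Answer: -896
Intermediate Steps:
f(A) = -8 (f(A) = 3 - (1 + 10) = 3 - 1*11 = 3 - 11 = -8)
f(S)*s = -8*112 = -896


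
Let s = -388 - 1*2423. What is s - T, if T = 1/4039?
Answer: -11353630/4039 ≈ -2811.0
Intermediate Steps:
T = 1/4039 ≈ 0.00024759
s = -2811 (s = -388 - 2423 = -2811)
s - T = -2811 - 1*1/4039 = -2811 - 1/4039 = -11353630/4039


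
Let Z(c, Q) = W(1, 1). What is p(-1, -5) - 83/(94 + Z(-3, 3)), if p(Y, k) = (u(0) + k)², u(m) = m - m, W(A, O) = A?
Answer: 2292/95 ≈ 24.126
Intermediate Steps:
Z(c, Q) = 1
u(m) = 0
p(Y, k) = k² (p(Y, k) = (0 + k)² = k²)
p(-1, -5) - 83/(94 + Z(-3, 3)) = (-5)² - 83/(94 + 1) = 25 - 83/95 = 2292/95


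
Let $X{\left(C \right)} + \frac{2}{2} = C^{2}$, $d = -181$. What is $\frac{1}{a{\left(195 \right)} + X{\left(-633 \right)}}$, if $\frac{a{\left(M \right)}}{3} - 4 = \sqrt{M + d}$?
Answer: $\frac{200350}{80280244937} - \frac{3 \sqrt{14}}{160560489874} \approx 2.4956 \cdot 10^{-6}$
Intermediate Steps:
$a{\left(M \right)} = 12 + 3 \sqrt{-181 + M}$ ($a{\left(M \right)} = 12 + 3 \sqrt{M - 181} = 12 + 3 \sqrt{-181 + M}$)
$X{\left(C \right)} = -1 + C^{2}$
$\frac{1}{a{\left(195 \right)} + X{\left(-633 \right)}} = \frac{1}{\left(12 + 3 \sqrt{-181 + 195}\right) - \left(1 - \left(-633\right)^{2}\right)} = \frac{1}{\left(12 + 3 \sqrt{14}\right) + \left(-1 + 400689\right)} = \frac{1}{\left(12 + 3 \sqrt{14}\right) + 400688} = \frac{1}{400700 + 3 \sqrt{14}}$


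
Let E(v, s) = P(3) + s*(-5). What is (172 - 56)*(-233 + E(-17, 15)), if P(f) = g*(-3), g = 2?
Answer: -36424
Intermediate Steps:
P(f) = -6 (P(f) = 2*(-3) = -6)
E(v, s) = -6 - 5*s (E(v, s) = -6 + s*(-5) = -6 - 5*s)
(172 - 56)*(-233 + E(-17, 15)) = (172 - 56)*(-233 + (-6 - 5*15)) = 116*(-233 + (-6 - 75)) = 116*(-233 - 81) = 116*(-314) = -36424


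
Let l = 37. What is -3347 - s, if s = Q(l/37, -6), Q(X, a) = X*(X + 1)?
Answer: -3349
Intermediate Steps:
Q(X, a) = X*(1 + X)
s = 2 (s = (37/37)*(1 + 37/37) = (37*(1/37))*(1 + 37*(1/37)) = 1*(1 + 1) = 1*2 = 2)
-3347 - s = -3347 - 1*2 = -3347 - 2 = -3349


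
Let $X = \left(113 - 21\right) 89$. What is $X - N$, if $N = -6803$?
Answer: $14991$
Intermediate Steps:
$X = 8188$ ($X = 92 \cdot 89 = 8188$)
$X - N = 8188 - -6803 = 8188 + 6803 = 14991$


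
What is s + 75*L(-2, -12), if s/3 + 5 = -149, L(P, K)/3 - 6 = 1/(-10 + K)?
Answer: 19311/22 ≈ 877.77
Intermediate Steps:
L(P, K) = 18 + 3/(-10 + K)
s = -462 (s = -15 + 3*(-149) = -15 - 447 = -462)
s + 75*L(-2, -12) = -462 + 75*(3*(-59 + 6*(-12))/(-10 - 12)) = -462 + 75*(3*(-59 - 72)/(-22)) = -462 + 75*(3*(-1/22)*(-131)) = -462 + 75*(393/22) = -462 + 29475/22 = 19311/22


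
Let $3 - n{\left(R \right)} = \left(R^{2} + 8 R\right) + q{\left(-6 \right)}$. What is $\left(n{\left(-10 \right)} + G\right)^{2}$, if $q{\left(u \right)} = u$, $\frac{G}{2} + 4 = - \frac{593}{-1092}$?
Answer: $\frac{95667961}{298116} \approx 320.91$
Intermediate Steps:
$G = - \frac{3775}{546}$ ($G = -8 + 2 \left(- \frac{593}{-1092}\right) = -8 + 2 \left(\left(-593\right) \left(- \frac{1}{1092}\right)\right) = -8 + 2 \cdot \frac{593}{1092} = -8 + \frac{593}{546} = - \frac{3775}{546} \approx -6.9139$)
$n{\left(R \right)} = 9 - R^{2} - 8 R$ ($n{\left(R \right)} = 3 - \left(\left(R^{2} + 8 R\right) - 6\right) = 3 - \left(-6 + R^{2} + 8 R\right) = 9 - R^{2} - 8 R$)
$\left(n{\left(-10 \right)} + G\right)^{2} = \left(\left(9 - \left(-10\right)^{2} - -80\right) - \frac{3775}{546}\right)^{2} = \left(\left(9 - 100 + 80\right) - \frac{3775}{546}\right)^{2} = \left(-11 - \frac{3775}{546}\right)^{2} = \left(- \frac{9781}{546}\right)^{2} = \frac{95667961}{298116}$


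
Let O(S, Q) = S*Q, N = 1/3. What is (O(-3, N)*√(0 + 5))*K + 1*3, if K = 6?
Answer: 3 - 6*√5 ≈ -10.416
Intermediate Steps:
N = ⅓ ≈ 0.33333
O(S, Q) = Q*S
(O(-3, N)*√(0 + 5))*K + 1*3 = (((⅓)*(-3))*√(0 + 5))*6 + 1*3 = -√5*6 + 3 = -6*√5 + 3 = 3 - 6*√5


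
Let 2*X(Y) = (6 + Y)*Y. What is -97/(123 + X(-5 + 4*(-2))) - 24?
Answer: -8282/337 ≈ -24.576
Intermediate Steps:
X(Y) = Y*(6 + Y)/2 (X(Y) = ((6 + Y)*Y)/2 = (Y*(6 + Y))/2 = Y*(6 + Y)/2)
-97/(123 + X(-5 + 4*(-2))) - 24 = -97/(123 + (-5 + 4*(-2))*(6 + (-5 + 4*(-2)))/2) - 24 = -97/(123 + (-5 - 8)*(6 + (-5 - 8))/2) - 24 = -97/(123 + (½)*(-13)*(6 - 13)) - 24 = -97/(123 + (½)*(-13)*(-7)) - 24 = -97/(123 + 91/2) - 24 = -97/(337/2) - 24 = (2/337)*(-97) - 24 = -194/337 - 24 = -8282/337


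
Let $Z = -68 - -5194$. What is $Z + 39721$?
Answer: $44847$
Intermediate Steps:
$Z = 5126$ ($Z = -68 + 5194 = 5126$)
$Z + 39721 = 5126 + 39721 = 44847$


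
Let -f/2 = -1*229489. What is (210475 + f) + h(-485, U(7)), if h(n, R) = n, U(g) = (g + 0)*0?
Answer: 668968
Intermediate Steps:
U(g) = 0 (U(g) = g*0 = 0)
f = 458978 (f = -(-2)*229489 = -2*(-229489) = 458978)
(210475 + f) + h(-485, U(7)) = (210475 + 458978) - 485 = 669453 - 485 = 668968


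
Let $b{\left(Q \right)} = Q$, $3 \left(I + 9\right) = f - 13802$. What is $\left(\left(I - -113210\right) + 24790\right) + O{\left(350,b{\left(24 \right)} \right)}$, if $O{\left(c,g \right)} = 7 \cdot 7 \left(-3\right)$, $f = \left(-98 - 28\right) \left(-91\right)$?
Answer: $\frac{411196}{3} \approx 1.3707 \cdot 10^{5}$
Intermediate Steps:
$f = 11466$ ($f = \left(-126\right) \left(-91\right) = 11466$)
$I = - \frac{2363}{3}$ ($I = -9 + \frac{11466 - 13802}{3} = -9 + \frac{1}{3} \left(-2336\right) = -9 - \frac{2336}{3} = - \frac{2363}{3} \approx -787.67$)
$O{\left(c,g \right)} = -147$ ($O{\left(c,g \right)} = 49 \left(-3\right) = -147$)
$\left(\left(I - -113210\right) + 24790\right) + O{\left(350,b{\left(24 \right)} \right)} = \left(\left(- \frac{2363}{3} - -113210\right) + 24790\right) - 147 = \left(\left(- \frac{2363}{3} + 113210\right) + 24790\right) - 147 = \left(\frac{337267}{3} + 24790\right) - 147 = \frac{411637}{3} - 147 = \frac{411196}{3}$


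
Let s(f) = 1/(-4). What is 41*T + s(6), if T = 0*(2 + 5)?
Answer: -¼ ≈ -0.25000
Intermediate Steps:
s(f) = -¼
T = 0 (T = 0*7 = 0)
41*T + s(6) = 41*0 - ¼ = 0 - ¼ = -¼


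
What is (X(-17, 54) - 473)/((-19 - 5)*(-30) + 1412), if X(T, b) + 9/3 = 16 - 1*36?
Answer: -124/533 ≈ -0.23265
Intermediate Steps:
X(T, b) = -23 (X(T, b) = -3 + (16 - 1*36) = -3 + (16 - 36) = -3 - 20 = -23)
(X(-17, 54) - 473)/((-19 - 5)*(-30) + 1412) = (-23 - 473)/((-19 - 5)*(-30) + 1412) = -496/(-24*(-30) + 1412) = -496/(720 + 1412) = -496/2132 = -496*1/2132 = -124/533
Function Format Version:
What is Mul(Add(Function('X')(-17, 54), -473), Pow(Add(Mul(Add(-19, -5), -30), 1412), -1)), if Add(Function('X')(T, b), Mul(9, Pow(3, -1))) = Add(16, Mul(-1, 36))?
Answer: Rational(-124, 533) ≈ -0.23265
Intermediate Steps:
Function('X')(T, b) = -23 (Function('X')(T, b) = Add(-3, Add(16, Mul(-1, 36))) = Add(-3, Add(16, -36)) = Add(-3, -20) = -23)
Mul(Add(Function('X')(-17, 54), -473), Pow(Add(Mul(Add(-19, -5), -30), 1412), -1)) = Mul(Add(-23, -473), Pow(Add(Mul(Add(-19, -5), -30), 1412), -1)) = Mul(-496, Pow(Add(Mul(-24, -30), 1412), -1)) = Mul(-496, Pow(Add(720, 1412), -1)) = Mul(-496, Pow(2132, -1)) = Mul(-496, Rational(1, 2132)) = Rational(-124, 533)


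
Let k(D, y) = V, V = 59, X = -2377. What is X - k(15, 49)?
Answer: -2436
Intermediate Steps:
k(D, y) = 59
X - k(15, 49) = -2377 - 1*59 = -2377 - 59 = -2436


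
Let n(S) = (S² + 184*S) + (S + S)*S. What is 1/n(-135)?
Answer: 1/29835 ≈ 3.3518e-5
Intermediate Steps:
n(S) = 3*S² + 184*S (n(S) = (S² + 184*S) + (2*S)*S = (S² + 184*S) + 2*S² = 3*S² + 184*S)
1/n(-135) = 1/(-135*(184 + 3*(-135))) = 1/(-135*(184 - 405)) = 1/(-135*(-221)) = 1/29835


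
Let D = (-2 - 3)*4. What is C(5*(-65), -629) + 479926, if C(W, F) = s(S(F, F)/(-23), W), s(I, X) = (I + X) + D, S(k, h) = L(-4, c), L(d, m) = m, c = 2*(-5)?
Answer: 11030373/23 ≈ 4.7958e+5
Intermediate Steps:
c = -10
D = -20 (D = -5*4 = -20)
S(k, h) = -10
s(I, X) = -20 + I + X (s(I, X) = (I + X) - 20 = -20 + I + X)
C(W, F) = -450/23 + W (C(W, F) = -20 - 10/(-23) + W = -20 - 10*(-1/23) + W = -20 + 10/23 + W = -450/23 + W)
C(5*(-65), -629) + 479926 = (-450/23 + 5*(-65)) + 479926 = (-450/23 - 325) + 479926 = -7925/23 + 479926 = 11030373/23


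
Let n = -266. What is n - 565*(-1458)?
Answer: 823504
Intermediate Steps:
n - 565*(-1458) = -266 - 565*(-1458) = -266 + 823770 = 823504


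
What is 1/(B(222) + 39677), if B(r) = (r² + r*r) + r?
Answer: 1/138467 ≈ 7.2219e-6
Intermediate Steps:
B(r) = r + 2*r² (B(r) = (r² + r²) + r = 2*r² + r = r + 2*r²)
1/(B(222) + 39677) = 1/(222*(1 + 2*222) + 39677) = 1/(222*(1 + 444) + 39677) = 1/(222*445 + 39677) = 1/(98790 + 39677) = 1/138467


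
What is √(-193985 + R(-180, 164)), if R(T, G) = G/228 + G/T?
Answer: I*√15756447205/285 ≈ 440.44*I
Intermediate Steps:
R(T, G) = G/228 + G/T (R(T, G) = G*(1/228) + G/T = G/228 + G/T)
√(-193985 + R(-180, 164)) = √(-193985 + ((1/228)*164 + 164/(-180))) = √(-193985 + (41/57 + 164*(-1/180))) = √(-193985 + (41/57 - 41/45)) = √(-193985 - 164/855) = √(-165857339/855) = I*√15756447205/285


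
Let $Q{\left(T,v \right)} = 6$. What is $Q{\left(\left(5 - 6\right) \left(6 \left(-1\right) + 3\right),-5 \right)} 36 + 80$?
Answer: $296$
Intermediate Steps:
$Q{\left(\left(5 - 6\right) \left(6 \left(-1\right) + 3\right),-5 \right)} 36 + 80 = 6 \cdot 36 + 80 = 216 + 80 = 296$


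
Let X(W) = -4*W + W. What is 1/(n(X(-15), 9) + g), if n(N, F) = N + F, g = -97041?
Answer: -1/96987 ≈ -1.0311e-5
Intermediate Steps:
X(W) = -3*W
n(N, F) = F + N
1/(n(X(-15), 9) + g) = 1/((9 - 3*(-15)) - 97041) = 1/((9 + 45) - 97041) = 1/(54 - 97041) = 1/(-96987) = -1/96987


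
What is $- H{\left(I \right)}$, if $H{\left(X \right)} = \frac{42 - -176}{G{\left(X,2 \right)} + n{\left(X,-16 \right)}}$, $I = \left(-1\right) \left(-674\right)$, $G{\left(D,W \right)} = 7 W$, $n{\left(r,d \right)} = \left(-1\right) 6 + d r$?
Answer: $\frac{109}{5388} \approx 0.02023$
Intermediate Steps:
$n{\left(r,d \right)} = -6 + d r$
$I = 674$
$H{\left(X \right)} = \frac{218}{8 - 16 X}$ ($H{\left(X \right)} = \frac{42 - -176}{7 \cdot 2 - \left(6 + 16 X\right)} = \frac{42 + 176}{14 - \left(6 + 16 X\right)} = \frac{218}{8 - 16 X}$)
$- H{\left(I \right)} = - \frac{-109}{-4 + 8 \cdot 674} = - \frac{-109}{-4 + 5392} = - \frac{-109}{5388} = \left(-1\right) \left(- \frac{109}{5388}\right) = \frac{109}{5388}$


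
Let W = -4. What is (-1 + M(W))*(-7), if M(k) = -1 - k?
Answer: -14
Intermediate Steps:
(-1 + M(W))*(-7) = (-1 + (-1 - 1*(-4)))*(-7) = (-1 + (-1 + 4))*(-7) = (-1 + 3)*(-7) = 2*(-7) = -14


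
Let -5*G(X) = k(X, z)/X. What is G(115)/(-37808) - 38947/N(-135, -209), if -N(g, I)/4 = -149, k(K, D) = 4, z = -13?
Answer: -26459131213/404900050 ≈ -65.347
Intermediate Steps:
N(g, I) = 596 (N(g, I) = -4*(-149) = 596)
G(X) = -4/(5*X)
G(115)/(-37808) - 38947/N(-135, -209) = -⅘/115/(-37808) - 38947/596 = -⅘*1/115*(-1/37808) - 38947*1/596 = -4/575*(-1/37808) - 38947/596 = 1/5434900 - 38947/596 = -26459131213/404900050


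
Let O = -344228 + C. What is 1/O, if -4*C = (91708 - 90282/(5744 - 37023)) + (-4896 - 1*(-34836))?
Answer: -62558/23436774261 ≈ -2.6692e-6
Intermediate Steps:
C = -1902559037/62558 (C = -((91708 - 90282/(5744 - 37023)) + (-4896 - 1*(-34836)))/4 = -((91708 - 90282/(-31279)) + (-4896 + 34836))/4 = -((91708 - 90282*(-1/31279)) + 29940)/4 = -((91708 + 90282/31279) + 29940)/4 = -(2868624814/31279 + 29940)/4 = -1/4*3805118074/31279 = -1902559037/62558 ≈ -30413.)
O = -23436774261/62558 (O = -344228 - 1902559037/62558 = -23436774261/62558 ≈ -3.7464e+5)
1/O = 1/(-23436774261/62558) = -62558/23436774261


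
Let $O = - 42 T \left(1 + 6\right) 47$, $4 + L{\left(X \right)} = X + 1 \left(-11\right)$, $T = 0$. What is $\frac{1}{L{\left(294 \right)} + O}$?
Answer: $\frac{1}{279} \approx 0.0035842$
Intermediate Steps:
$L{\left(X \right)} = -15 + X$ ($L{\left(X \right)} = -4 + \left(X + 1 \left(-11\right)\right) = -4 + \left(X - 11\right) = -4 + \left(-11 + X\right) = -15 + X$)
$O = 0$ ($O = - 42 \cdot 0 \left(1 + 6\right) 47 = - 42 \cdot 0 \cdot 7 \cdot 47 = \left(-42\right) 0 \cdot 47 = 0 \cdot 47 = 0$)
$\frac{1}{L{\left(294 \right)} + O} = \frac{1}{\left(-15 + 294\right) + 0} = \frac{1}{279 + 0} = \frac{1}{279}$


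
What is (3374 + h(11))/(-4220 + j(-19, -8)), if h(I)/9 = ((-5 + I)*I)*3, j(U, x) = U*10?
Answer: -2578/2205 ≈ -1.1692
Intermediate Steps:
j(U, x) = 10*U
h(I) = 27*I*(-5 + I) (h(I) = 9*(((-5 + I)*I)*3) = 9*((I*(-5 + I))*3) = 9*(3*I*(-5 + I)) = 27*I*(-5 + I))
(3374 + h(11))/(-4220 + j(-19, -8)) = (3374 + 27*11*(-5 + 11))/(-4220 + 10*(-19)) = (3374 + 27*11*6)/(-4220 - 190) = (3374 + 1782)/(-4410) = 5156*(-1/4410) = -2578/2205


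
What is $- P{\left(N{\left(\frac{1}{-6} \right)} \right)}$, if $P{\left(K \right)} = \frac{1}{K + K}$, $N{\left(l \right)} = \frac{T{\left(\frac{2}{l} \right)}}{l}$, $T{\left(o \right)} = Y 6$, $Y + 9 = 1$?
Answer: $- \frac{1}{576} \approx -0.0017361$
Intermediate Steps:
$Y = -8$ ($Y = -9 + 1 = -8$)
$T{\left(o \right)} = -48$ ($T{\left(o \right)} = \left(-8\right) 6 = -48$)
$N{\left(l \right)} = - \frac{48}{l}$
$P{\left(K \right)} = \frac{1}{2 K}$
$- P{\left(N{\left(\frac{1}{-6} \right)} \right)} = - \frac{1}{2 \left(- \frac{48}{\frac{1}{-6}}\right)} = - \frac{1}{2 \left(- \frac{48}{- \frac{1}{6}}\right)} = - \frac{1}{2 \left(\left(-48\right) \left(-6\right)\right)} = - \frac{1}{2 \cdot 288} = \left(-1\right) \frac{1}{576} = - \frac{1}{576}$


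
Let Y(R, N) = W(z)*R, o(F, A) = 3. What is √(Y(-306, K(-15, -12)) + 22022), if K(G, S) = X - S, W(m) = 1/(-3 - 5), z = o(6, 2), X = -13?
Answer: √88241/2 ≈ 148.53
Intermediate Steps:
z = 3
W(m) = -⅛ (W(m) = 1/(-8) = -⅛)
K(G, S) = -13 - S
Y(R, N) = -R/8
√(Y(-306, K(-15, -12)) + 22022) = √(-⅛*(-306) + 22022) = √(153/4 + 22022) = √(88241/4) = √88241/2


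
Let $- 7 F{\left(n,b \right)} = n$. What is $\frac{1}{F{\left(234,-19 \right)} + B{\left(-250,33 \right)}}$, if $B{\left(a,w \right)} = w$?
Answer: $- \frac{7}{3} \approx -2.3333$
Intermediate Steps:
$F{\left(n,b \right)} = - \frac{n}{7}$
$\frac{1}{F{\left(234,-19 \right)} + B{\left(-250,33 \right)}} = \frac{1}{\left(- \frac{1}{7}\right) 234 + 33} = \frac{1}{- \frac{234}{7} + 33} = \frac{1}{- \frac{3}{7}} = - \frac{7}{3}$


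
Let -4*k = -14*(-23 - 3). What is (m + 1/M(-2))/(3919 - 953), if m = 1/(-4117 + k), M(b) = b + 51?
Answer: 4159/611565472 ≈ 6.8006e-6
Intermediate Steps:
M(b) = 51 + b
k = -91 (k = -(-7)*(-23 - 3)/2 = -(-7)*(-26)/2 = -1/4*364 = -91)
m = -1/4208 (m = 1/(-4117 - 91) = 1/(-4208) = -1/4208 ≈ -0.00023764)
(m + 1/M(-2))/(3919 - 953) = (-1/4208 + 1/(51 - 2))/(3919 - 953) = (-1/4208 + 1/49)/2966 = (-1/4208 + 1/49)*(1/2966) = (4159/206192)*(1/2966) = 4159/611565472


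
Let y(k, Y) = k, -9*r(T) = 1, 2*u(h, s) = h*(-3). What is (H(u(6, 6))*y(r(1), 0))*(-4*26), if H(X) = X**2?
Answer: 936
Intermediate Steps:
u(h, s) = -3*h/2 (u(h, s) = (h*(-3))/2 = (-3*h)/2 = -3*h/2)
r(T) = -1/9 (r(T) = -1/9*1 = -1/9)
(H(u(6, 6))*y(r(1), 0))*(-4*26) = ((-3/2*6)**2*(-1/9))*(-4*26) = ((-9)**2*(-1/9))*(-104) = (81*(-1/9))*(-104) = -9*(-104) = 936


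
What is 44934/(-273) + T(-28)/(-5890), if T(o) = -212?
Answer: -44100564/267995 ≈ -164.56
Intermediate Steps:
44934/(-273) + T(-28)/(-5890) = 44934/(-273) - 212/(-5890) = 44934*(-1/273) - 212*(-1/5890) = -14978/91 + 106/2945 = -44100564/267995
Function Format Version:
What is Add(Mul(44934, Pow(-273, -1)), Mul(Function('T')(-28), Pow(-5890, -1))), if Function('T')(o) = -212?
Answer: Rational(-44100564, 267995) ≈ -164.56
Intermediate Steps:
Add(Mul(44934, Pow(-273, -1)), Mul(Function('T')(-28), Pow(-5890, -1))) = Add(Mul(44934, Pow(-273, -1)), Mul(-212, Pow(-5890, -1))) = Add(Mul(44934, Rational(-1, 273)), Mul(-212, Rational(-1, 5890))) = Add(Rational(-14978, 91), Rational(106, 2945)) = Rational(-44100564, 267995)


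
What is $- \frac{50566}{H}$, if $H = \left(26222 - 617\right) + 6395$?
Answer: $- \frac{25283}{16000} \approx -1.5802$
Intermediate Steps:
$H = 32000$ ($H = 25605 + 6395 = 32000$)
$- \frac{50566}{H} = - \frac{50566}{32000} = \left(-50566\right) \frac{1}{32000} = - \frac{25283}{16000}$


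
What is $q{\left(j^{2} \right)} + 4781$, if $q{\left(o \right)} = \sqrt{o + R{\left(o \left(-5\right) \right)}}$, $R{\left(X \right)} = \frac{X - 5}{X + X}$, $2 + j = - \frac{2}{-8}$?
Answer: $4781 + \frac{\sqrt{2921}}{28} \approx 4782.9$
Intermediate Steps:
$j = - \frac{7}{4}$ ($j = -2 - \frac{2}{-8} = -2 - - \frac{1}{4} = -2 + \frac{1}{4} = - \frac{7}{4} \approx -1.75$)
$R{\left(X \right)} = \frac{-5 + X}{2 X}$
$q{\left(o \right)} = \sqrt{o - \frac{-5 - 5 o}{10 o}}$ ($q{\left(o \right)} = \sqrt{o + \frac{-5 + o \left(-5\right)}{2 o \left(-5\right)}} = \sqrt{o + \frac{-5 - 5 o}{2 \left(- 5 o\right)}} = \sqrt{o + \frac{- \frac{1}{5 o} \left(-5 - 5 o\right)}{2}} = \sqrt{o - \frac{-5 - 5 o}{10 o}}$)
$q{\left(j^{2} \right)} + 4781 = \frac{\sqrt{2 + \frac{2}{\left(- \frac{7}{4}\right)^{2}} + 4 \left(- \frac{7}{4}\right)^{2}}}{2} + 4781 = \frac{\sqrt{2 + \frac{2}{\frac{49}{16}} + 4 \cdot \frac{49}{16}}}{2} + 4781 = \frac{\sqrt{2 + 2 \cdot \frac{16}{49} + \frac{49}{4}}}{2} + 4781 = \frac{\sqrt{2 + \frac{32}{49} + \frac{49}{4}}}{2} + 4781 = \frac{\sqrt{\frac{2921}{196}}}{2} + 4781 = \frac{\frac{1}{14} \sqrt{2921}}{2} + 4781 = \frac{\sqrt{2921}}{28} + 4781 = 4781 + \frac{\sqrt{2921}}{28}$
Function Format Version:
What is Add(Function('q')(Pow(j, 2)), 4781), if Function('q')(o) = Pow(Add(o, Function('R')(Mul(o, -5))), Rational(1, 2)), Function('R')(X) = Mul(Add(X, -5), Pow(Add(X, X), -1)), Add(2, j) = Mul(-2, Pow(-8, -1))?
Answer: Add(4781, Mul(Rational(1, 28), Pow(2921, Rational(1, 2)))) ≈ 4782.9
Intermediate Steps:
j = Rational(-7, 4) (j = Add(-2, Mul(-2, Pow(-8, -1))) = Add(-2, Mul(-2, Rational(-1, 8))) = Add(-2, Rational(1, 4)) = Rational(-7, 4) ≈ -1.7500)
Function('R')(X) = Mul(Rational(1, 2), Pow(X, -1), Add(-5, X)) (Function('R')(X) = Mul(Add(-5, X), Pow(Mul(2, X), -1)) = Mul(Add(-5, X), Mul(Rational(1, 2), Pow(X, -1))) = Mul(Rational(1, 2), Pow(X, -1), Add(-5, X)))
Function('q')(o) = Pow(Add(o, Mul(Rational(-1, 10), Pow(o, -1), Add(-5, Mul(-5, o)))), Rational(1, 2)) (Function('q')(o) = Pow(Add(o, Mul(Rational(1, 2), Pow(Mul(o, -5), -1), Add(-5, Mul(o, -5)))), Rational(1, 2)) = Pow(Add(o, Mul(Rational(1, 2), Pow(Mul(-5, o), -1), Add(-5, Mul(-5, o)))), Rational(1, 2)) = Pow(Add(o, Mul(Rational(1, 2), Mul(Rational(-1, 5), Pow(o, -1)), Add(-5, Mul(-5, o)))), Rational(1, 2)) = Pow(Add(o, Mul(Rational(-1, 10), Pow(o, -1), Add(-5, Mul(-5, o)))), Rational(1, 2)))
Add(Function('q')(Pow(j, 2)), 4781) = Add(Mul(Rational(1, 2), Pow(Add(2, Mul(2, Pow(Pow(Rational(-7, 4), 2), -1)), Mul(4, Pow(Rational(-7, 4), 2))), Rational(1, 2))), 4781) = Add(Mul(Rational(1, 2), Pow(Add(2, Mul(2, Pow(Rational(49, 16), -1)), Mul(4, Rational(49, 16))), Rational(1, 2))), 4781) = Add(Mul(Rational(1, 2), Pow(Add(2, Mul(2, Rational(16, 49)), Rational(49, 4)), Rational(1, 2))), 4781) = Add(Mul(Rational(1, 2), Pow(Add(2, Rational(32, 49), Rational(49, 4)), Rational(1, 2))), 4781) = Add(Mul(Rational(1, 2), Pow(Rational(2921, 196), Rational(1, 2))), 4781) = Add(Mul(Rational(1, 2), Mul(Rational(1, 14), Pow(2921, Rational(1, 2)))), 4781) = Add(Mul(Rational(1, 28), Pow(2921, Rational(1, 2))), 4781) = Add(4781, Mul(Rational(1, 28), Pow(2921, Rational(1, 2))))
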